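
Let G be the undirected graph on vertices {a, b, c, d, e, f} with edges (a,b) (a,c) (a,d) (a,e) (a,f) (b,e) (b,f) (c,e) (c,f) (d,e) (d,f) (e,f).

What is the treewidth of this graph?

A width-3 tree decomposition is:
Bags: B1 = {a, b, e, f}  B2 = {a, d, e, f}  B3 = {a, c, e, f}
Tree: B1–B2, B1–B3
The largest bag has 4 vertices, giving width 3; this decomposition certifies tw(G) ≤ 3. For the lower bound, the 4 vertices {a, d, e, f} are pairwise adjacent, and any tree decomposition puts a clique entirely inside one bag — forcing width ≥ 3. Combining the bounds, tw(G) = 3.

3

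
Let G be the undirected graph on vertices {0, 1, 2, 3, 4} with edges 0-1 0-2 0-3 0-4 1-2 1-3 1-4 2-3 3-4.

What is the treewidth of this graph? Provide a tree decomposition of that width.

Every bag has size at most 4, so the width is 4 − 1 = 3 and tw(G) ≤ 3. On the other hand G contains the 4-clique {0, 1, 2, 3}. A clique must lie in a single bag of any decomposition, so no decomposition can have width below 3. The upper and lower bounds meet at 3, so that is the treewidth.

Treewidth 3.
One such decomposition:
Bags: B1 = {0, 1, 3, 4}  B2 = {0, 1, 2, 3}
Tree: B1–B2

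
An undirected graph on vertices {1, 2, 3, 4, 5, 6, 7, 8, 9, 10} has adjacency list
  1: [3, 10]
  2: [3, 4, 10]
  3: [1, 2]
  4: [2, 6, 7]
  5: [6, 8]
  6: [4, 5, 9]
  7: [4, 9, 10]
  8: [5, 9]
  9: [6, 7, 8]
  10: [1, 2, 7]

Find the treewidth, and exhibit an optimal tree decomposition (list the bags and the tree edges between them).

Every bag has size at most 3, so the width is 3 − 1 = 2 and tw(G) ≤ 2. Since 3–1–10–2–3 is a cycle in G, G is not acyclic. Forests are exactly the graphs of treewidth ≤ 1, so tw(G) ≥ 2. Hence tw(G) = 2 exactly.

Treewidth 2.
Bags: B1 = {1, 2, 3}  B2 = {1, 2, 10}  B3 = {2, 4, 10}  B4 = {4, 7, 10}  B5 = {4, 6, 7}  B6 = {6, 7, 9}  B7 = {5, 6, 9}  B8 = {5, 8, 9}
Tree: B1–B2, B2–B3, B3–B4, B4–B5, B5–B6, B6–B7, B7–B8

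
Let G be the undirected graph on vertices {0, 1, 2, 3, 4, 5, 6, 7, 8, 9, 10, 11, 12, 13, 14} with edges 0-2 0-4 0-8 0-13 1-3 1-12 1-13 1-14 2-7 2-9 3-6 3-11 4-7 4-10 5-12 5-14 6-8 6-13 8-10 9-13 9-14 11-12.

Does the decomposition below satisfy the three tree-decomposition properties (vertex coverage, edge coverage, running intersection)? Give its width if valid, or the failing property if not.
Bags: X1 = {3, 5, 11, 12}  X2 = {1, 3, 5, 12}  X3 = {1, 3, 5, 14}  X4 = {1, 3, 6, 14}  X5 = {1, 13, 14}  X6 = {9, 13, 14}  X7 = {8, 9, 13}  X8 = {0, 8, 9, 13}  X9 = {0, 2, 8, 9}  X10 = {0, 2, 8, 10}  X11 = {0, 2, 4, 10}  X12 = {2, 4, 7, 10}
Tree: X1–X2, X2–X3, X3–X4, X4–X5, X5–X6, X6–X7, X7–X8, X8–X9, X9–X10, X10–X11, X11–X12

No — edge (6,13) lies in no bag.

A tree decomposition must satisfy three properties: every vertex lies in some bag; for every edge, both endpoints lie together in some bag; and for every vertex, the bags containing it form a connected subtree. Here edge (6,13) lies in no bag, so the decomposition is invalid.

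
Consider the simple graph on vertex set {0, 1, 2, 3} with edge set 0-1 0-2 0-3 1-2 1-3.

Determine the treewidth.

A width-2 tree decomposition is:
Bags: B1 = {0, 1, 3}  B2 = {0, 1, 2}
Tree: B1–B2
Every bag has size at most 3, so the width is 3 − 1 = 2 and tw(G) ≤ 2. On the other hand G contains the 3-clique {0, 1, 2}. A clique must lie in a single bag of any decomposition, so no decomposition can have width below 2. Hence tw(G) = 2 exactly.

2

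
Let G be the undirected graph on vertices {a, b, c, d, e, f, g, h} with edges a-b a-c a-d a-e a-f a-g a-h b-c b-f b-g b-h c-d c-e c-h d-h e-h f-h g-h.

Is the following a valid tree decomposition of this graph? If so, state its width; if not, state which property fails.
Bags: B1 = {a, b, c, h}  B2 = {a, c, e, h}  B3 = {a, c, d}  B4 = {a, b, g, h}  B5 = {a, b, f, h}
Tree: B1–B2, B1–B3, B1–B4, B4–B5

A tree decomposition must satisfy three properties: every vertex lies in some bag; for every edge, both endpoints lie together in some bag; and for every vertex, the bags containing it form a connected subtree. Here edge (h,d) lies in no bag, so the decomposition is invalid.

No — edge (h,d) lies in no bag.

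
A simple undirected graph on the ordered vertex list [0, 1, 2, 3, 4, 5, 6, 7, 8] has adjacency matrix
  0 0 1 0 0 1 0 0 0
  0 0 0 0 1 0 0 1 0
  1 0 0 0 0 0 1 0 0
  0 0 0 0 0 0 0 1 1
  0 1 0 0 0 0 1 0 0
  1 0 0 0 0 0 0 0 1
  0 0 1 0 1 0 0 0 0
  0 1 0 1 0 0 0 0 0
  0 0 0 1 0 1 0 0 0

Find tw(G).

A width-2 tree decomposition is:
Bags: B1 = {3, 7, 8}  B2 = {1, 7, 8}  B3 = {1, 4, 8}  B4 = {4, 6, 8}  B5 = {2, 6, 8}  B6 = {0, 2, 8}  B7 = {0, 5, 8}
Tree: B1–B2, B2–B3, B3–B4, B4–B5, B5–B6, B6–B7
Each bag holds 3 vertices, so the decomposition has width 2, which upper-bounds the treewidth. Since 8–3–7–1–4–6–2–0–5–8 is a cycle in G, G is not acyclic. Forests are exactly the graphs of treewidth ≤ 1, so tw(G) ≥ 2. The upper and lower bounds meet at 2, so that is the treewidth.

2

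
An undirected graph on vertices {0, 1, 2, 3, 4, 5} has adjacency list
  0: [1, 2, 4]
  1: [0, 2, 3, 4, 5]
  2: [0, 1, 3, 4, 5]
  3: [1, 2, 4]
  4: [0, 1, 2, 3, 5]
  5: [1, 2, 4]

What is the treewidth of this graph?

A width-3 tree decomposition is:
Bags: B1 = {1, 2, 3, 4}  B2 = {0, 1, 2, 4}  B3 = {1, 2, 4, 5}
Tree: B1–B2, B2–B3
Every bag has size at most 4, so the width is 4 − 1 = 3 and tw(G) ≤ 3. For the lower bound, the 4 vertices {0, 1, 2, 4} are pairwise adjacent, and any tree decomposition puts a clique entirely inside one bag — forcing width ≥ 3. The upper and lower bounds meet at 3, so that is the treewidth.

3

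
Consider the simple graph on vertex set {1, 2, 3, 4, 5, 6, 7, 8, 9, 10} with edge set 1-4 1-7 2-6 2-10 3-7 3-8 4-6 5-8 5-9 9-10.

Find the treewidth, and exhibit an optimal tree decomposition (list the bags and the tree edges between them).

The largest bag has 3 vertices, giving width 2; this decomposition certifies tw(G) ≤ 2. For the lower bound, G contains the cycle 6–4–1–7–3–8–5–9–10–2–6, so G is not a forest; only forests have treewidth ≤ 1, hence tw(G) ≥ 2. Combining the bounds, tw(G) = 2.

Treewidth 2.
One optimal decomposition is:
Bags: B1 = {1, 4, 6}  B2 = {1, 6, 7}  B3 = {3, 6, 7}  B4 = {3, 6, 8}  B5 = {5, 6, 8}  B6 = {5, 6, 9}  B7 = {6, 9, 10}  B8 = {2, 6, 10}
Tree: B1–B2, B2–B3, B3–B4, B4–B5, B5–B6, B6–B7, B7–B8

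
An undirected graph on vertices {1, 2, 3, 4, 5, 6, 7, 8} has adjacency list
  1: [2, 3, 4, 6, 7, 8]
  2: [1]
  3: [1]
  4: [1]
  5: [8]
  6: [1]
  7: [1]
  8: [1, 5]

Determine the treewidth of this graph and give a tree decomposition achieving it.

The largest bag has 2 vertices, giving width 1; this decomposition certifies tw(G) ≤ 1. Since G has at least one edge (e.g. 8–1), it is not an edgeless graph, so tw(G) ≥ 1. Hence tw(G) = 1 exactly.

Treewidth 1.
One optimal decomposition is:
Bags: B1 = {1, 8}  B2 = {1, 7}  B3 = {1, 6}  B4 = {1, 4}  B5 = {1, 2}  B6 = {5, 8}  B7 = {1, 3}
Tree: B1–B2, B2–B3, B3–B4, B4–B5, B1–B6, B1–B7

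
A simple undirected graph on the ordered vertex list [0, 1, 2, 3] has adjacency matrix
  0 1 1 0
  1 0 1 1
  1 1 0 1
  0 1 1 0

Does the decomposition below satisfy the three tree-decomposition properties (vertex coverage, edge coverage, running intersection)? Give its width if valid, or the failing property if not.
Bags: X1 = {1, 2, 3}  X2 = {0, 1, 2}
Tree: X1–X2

Vertex coverage: the bags together contain {0, 1, 2, 3}, the full vertex set. Edge coverage: each edge of G has both endpoints in at least one bag. Running intersection: for every vertex, the bags containing it form a connected subtree. All three properties hold, so this is a valid tree decomposition of width max|bag| − 1 = 2, and hence tw(G) ≤ 2.

Yes; width 2.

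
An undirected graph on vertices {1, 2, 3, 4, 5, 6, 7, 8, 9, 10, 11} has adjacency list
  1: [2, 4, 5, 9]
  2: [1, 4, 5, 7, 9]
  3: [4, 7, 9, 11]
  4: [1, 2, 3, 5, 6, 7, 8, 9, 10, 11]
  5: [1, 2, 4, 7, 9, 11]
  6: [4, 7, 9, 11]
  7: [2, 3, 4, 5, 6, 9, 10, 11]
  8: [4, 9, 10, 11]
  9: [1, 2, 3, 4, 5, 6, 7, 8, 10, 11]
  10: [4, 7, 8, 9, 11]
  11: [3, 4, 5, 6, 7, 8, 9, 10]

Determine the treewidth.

A width-4 tree decomposition is:
Bags: B1 = {3, 4, 7, 9, 11}  B2 = {4, 5, 7, 9, 11}  B3 = {4, 7, 9, 10, 11}  B4 = {4, 6, 7, 9, 11}  B5 = {2, 4, 5, 7, 9}  B6 = {4, 8, 9, 10, 11}  B7 = {1, 2, 4, 5, 9}
Tree: B1–B2, B1–B3, B1–B4, B2–B5, B3–B6, B5–B7
The largest bag has 5 vertices, giving width 4; this decomposition certifies tw(G) ≤ 4. Conversely, {4, 8, 9, 10, 11} is a clique of size 5, and the vertices of any clique must share a bag in every tree decomposition; so some bag has ≥ 5 vertices and tw(G) ≥ 4. Therefore the treewidth is 4.

4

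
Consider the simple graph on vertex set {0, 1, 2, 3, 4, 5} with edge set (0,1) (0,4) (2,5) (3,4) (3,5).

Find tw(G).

A width-1 tree decomposition is:
Bags: B1 = {0, 1}  B2 = {0, 4}  B3 = {3, 4}  B4 = {3, 5}  B5 = {2, 5}
Tree: B1–B2, B2–B3, B3–B4, B4–B5
Each bag holds 2 vertices, so the decomposition has width 1, which upper-bounds the treewidth. Any graph with an edge has treewidth ≥ 1, and G has the edge 1–0. Therefore the treewidth is 1.

1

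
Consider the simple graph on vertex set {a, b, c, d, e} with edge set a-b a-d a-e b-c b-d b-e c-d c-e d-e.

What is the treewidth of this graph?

3

A width-3 tree decomposition is:
Bags: B1 = {b, c, d, e}  B2 = {a, b, d, e}
Tree: B1–B2
The largest bag has 4 vertices, giving width 3; this decomposition certifies tw(G) ≤ 3. For the lower bound, the 4 vertices {b, c, d, e} are pairwise adjacent, and any tree decomposition puts a clique entirely inside one bag — forcing width ≥ 3. Hence tw(G) = 3 exactly.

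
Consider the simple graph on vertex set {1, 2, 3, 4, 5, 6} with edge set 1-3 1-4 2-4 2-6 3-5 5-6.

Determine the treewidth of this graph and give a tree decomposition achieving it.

The largest bag has 3 vertices, giving width 2; this decomposition certifies tw(G) ≤ 2. For the lower bound, G contains the cycle 6–2–4–1–3–5–6, so G is not a forest; only forests have treewidth ≤ 1, hence tw(G) ≥ 2. Hence tw(G) = 2 exactly.

Treewidth 2.
One optimal decomposition is:
Bags: B1 = {2, 4, 6}  B2 = {1, 4, 6}  B3 = {1, 3, 6}  B4 = {3, 5, 6}
Tree: B1–B2, B2–B3, B3–B4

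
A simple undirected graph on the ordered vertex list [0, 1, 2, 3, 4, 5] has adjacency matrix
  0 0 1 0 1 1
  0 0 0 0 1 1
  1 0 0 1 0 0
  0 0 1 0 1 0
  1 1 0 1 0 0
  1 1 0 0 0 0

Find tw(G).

2

A width-2 tree decomposition is:
Bags: B1 = {1, 4, 5}  B2 = {0, 4, 5}  B3 = {0, 3, 4}  B4 = {0, 2, 3}
Tree: B1–B2, B2–B3, B3–B4
Each bag holds 3 vertices, so the decomposition has width 2, which upper-bounds the treewidth. For the lower bound, G contains the cycle 1–5–0–4–1, so G is not a forest; only forests have treewidth ≤ 1, hence tw(G) ≥ 2. Therefore the treewidth is 2.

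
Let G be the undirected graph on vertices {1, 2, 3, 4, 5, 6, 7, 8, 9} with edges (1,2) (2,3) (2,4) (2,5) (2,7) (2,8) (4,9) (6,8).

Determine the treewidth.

1

A width-1 tree decomposition is:
Bags: B1 = {1, 2}  B2 = {2, 8}  B3 = {2, 4}  B4 = {6, 8}  B5 = {4, 9}  B6 = {2, 5}  B7 = {2, 3}  B8 = {2, 7}
Tree: B1–B2, B1–B3, B2–B4, B3–B5, B2–B6, B3–B7, B1–B8
The largest bag has 2 vertices, giving width 1; this decomposition certifies tw(G) ≤ 1. G has an edge, so its treewidth is at least 1. The upper and lower bounds meet at 1, so that is the treewidth.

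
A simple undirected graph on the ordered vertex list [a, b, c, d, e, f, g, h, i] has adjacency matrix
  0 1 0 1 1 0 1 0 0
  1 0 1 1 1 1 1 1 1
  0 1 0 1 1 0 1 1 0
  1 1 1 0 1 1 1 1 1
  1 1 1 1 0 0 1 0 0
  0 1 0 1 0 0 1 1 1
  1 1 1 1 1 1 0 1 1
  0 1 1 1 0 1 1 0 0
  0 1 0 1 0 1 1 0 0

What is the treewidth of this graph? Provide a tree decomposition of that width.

Each bag holds 5 vertices, so the decomposition has width 4, which upper-bounds the treewidth. Conversely, {a, b, d, e, g} is a clique of size 5, and the vertices of any clique must share a bag in every tree decomposition; so some bag has ≥ 5 vertices and tw(G) ≥ 4. Combining the bounds, tw(G) = 4.

Treewidth 4.
Bags: B1 = {b, c, d, e, g}  B2 = {b, c, d, g, h}  B3 = {b, d, f, g, h}  B4 = {b, d, f, g, i}  B5 = {a, b, d, e, g}
Tree: B1–B2, B2–B3, B3–B4, B1–B5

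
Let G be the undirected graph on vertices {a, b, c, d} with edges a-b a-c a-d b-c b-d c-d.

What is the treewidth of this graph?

A width-3 tree decomposition is:
Bags: B1 = {a, b, c, d}
Tree: (single bag)
A single bag containing all 4 vertices is trivially a valid decomposition of width 3. For the lower bound, the 4 vertices {a, b, c, d} are pairwise adjacent, and any tree decomposition puts a clique entirely inside one bag — forcing width ≥ 3. Hence tw(G) = 3 exactly.

3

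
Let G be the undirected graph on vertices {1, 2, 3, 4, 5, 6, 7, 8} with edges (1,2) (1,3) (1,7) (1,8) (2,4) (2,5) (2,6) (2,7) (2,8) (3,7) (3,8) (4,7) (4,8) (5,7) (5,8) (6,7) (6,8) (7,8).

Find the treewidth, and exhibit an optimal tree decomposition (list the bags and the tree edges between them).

Each bag holds 4 vertices, so the decomposition has width 3, which upper-bounds the treewidth. For the lower bound, the 4 vertices {1, 2, 7, 8} are pairwise adjacent, and any tree decomposition puts a clique entirely inside one bag — forcing width ≥ 3. Hence tw(G) = 3 exactly.

Treewidth 3.
Bags: B1 = {2, 6, 7, 8}  B2 = {1, 2, 7, 8}  B3 = {2, 4, 7, 8}  B4 = {1, 3, 7, 8}  B5 = {2, 5, 7, 8}
Tree: B1–B2, B1–B3, B2–B4, B1–B5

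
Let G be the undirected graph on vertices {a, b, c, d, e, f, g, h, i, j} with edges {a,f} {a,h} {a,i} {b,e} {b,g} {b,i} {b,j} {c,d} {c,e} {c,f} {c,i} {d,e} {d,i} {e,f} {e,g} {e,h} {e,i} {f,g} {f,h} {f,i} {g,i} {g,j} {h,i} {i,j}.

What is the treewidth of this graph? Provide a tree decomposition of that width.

Treewidth 3.
One such decomposition:
Bags: B1 = {e, f, g, i}  B2 = {e, f, h, i}  B3 = {c, e, f, i}  B4 = {a, f, h, i}  B5 = {b, e, g, i}  B6 = {b, g, i, j}  B7 = {c, d, e, i}
Tree: B1–B2, B2–B3, B2–B4, B1–B5, B5–B6, B3–B7

The largest bag has 4 vertices, giving width 3; this decomposition certifies tw(G) ≤ 3. On the other hand G contains the 4-clique {b, g, i, j}. A clique must lie in a single bag of any decomposition, so no decomposition can have width below 3. Therefore the treewidth is 3.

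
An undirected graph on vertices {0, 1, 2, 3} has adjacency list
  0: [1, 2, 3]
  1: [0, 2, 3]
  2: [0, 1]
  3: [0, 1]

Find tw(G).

A width-2 tree decomposition is:
Bags: B1 = {0, 1, 3}  B2 = {0, 1, 2}
Tree: B1–B2
Each bag holds 3 vertices, so the decomposition has width 2, which upper-bounds the treewidth. On the other hand G contains the 3-clique {0, 1, 2}. A clique must lie in a single bag of any decomposition, so no decomposition can have width below 2. Therefore the treewidth is 2.

2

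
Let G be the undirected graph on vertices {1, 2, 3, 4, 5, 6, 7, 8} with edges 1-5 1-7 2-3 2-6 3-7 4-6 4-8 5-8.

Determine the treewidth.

2

A width-2 tree decomposition is:
Bags: B1 = {2, 4, 6}  B2 = {2, 4, 8}  B3 = {2, 5, 8}  B4 = {1, 2, 5}  B5 = {1, 2, 7}  B6 = {2, 3, 7}
Tree: B1–B2, B2–B3, B3–B4, B4–B5, B5–B6
The largest bag has 3 vertices, giving width 2; this decomposition certifies tw(G) ≤ 2. For the lower bound, G contains the cycle 2–6–4–8–5–1–7–3–2, so G is not a forest; only forests have treewidth ≤ 1, hence tw(G) ≥ 2. Combining the bounds, tw(G) = 2.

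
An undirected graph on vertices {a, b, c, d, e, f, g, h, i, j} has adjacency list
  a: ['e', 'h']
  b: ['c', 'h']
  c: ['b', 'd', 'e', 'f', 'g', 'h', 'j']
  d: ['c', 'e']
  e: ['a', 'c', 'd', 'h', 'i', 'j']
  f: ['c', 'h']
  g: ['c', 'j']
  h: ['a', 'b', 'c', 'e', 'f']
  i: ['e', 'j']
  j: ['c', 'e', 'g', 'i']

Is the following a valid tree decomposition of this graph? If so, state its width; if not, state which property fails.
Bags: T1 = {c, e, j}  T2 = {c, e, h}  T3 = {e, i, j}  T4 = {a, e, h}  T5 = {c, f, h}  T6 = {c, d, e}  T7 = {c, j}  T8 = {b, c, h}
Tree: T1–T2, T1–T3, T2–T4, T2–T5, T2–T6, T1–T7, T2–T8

No — vertex g appears in no bag.

A tree decomposition must satisfy three properties: every vertex lies in some bag; for every edge, both endpoints lie together in some bag; and for every vertex, the bags containing it form a connected subtree. Here vertex g appears in no bag, so the decomposition is invalid.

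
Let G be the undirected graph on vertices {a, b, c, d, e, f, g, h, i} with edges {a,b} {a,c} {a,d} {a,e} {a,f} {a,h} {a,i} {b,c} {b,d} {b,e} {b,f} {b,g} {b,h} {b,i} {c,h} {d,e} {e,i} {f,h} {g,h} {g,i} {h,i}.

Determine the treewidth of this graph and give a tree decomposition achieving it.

The largest bag has 4 vertices, giving width 3; this decomposition certifies tw(G) ≤ 3. On the other hand G contains the 4-clique {b, g, h, i}. A clique must lie in a single bag of any decomposition, so no decomposition can have width below 3. The upper and lower bounds meet at 3, so that is the treewidth.

Treewidth 3.
One optimal decomposition is:
Bags: B1 = {b, g, h, i}  B2 = {a, b, h, i}  B3 = {a, b, c, h}  B4 = {a, b, e, i}  B5 = {a, b, f, h}  B6 = {a, b, d, e}
Tree: B1–B2, B2–B3, B2–B4, B2–B5, B4–B6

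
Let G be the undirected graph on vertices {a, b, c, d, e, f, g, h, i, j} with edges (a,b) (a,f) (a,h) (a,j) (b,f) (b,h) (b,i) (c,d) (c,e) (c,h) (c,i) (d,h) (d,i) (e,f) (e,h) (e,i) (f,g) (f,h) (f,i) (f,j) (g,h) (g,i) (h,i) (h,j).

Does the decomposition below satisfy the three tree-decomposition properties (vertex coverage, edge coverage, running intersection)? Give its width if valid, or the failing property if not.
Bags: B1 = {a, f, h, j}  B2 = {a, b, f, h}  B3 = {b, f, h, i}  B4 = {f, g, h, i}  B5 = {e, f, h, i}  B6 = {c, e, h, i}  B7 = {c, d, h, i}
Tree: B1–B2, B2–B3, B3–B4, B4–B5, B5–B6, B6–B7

Yes; width 3.

Every vertex of G appears in some bag (union = {a, b, c, d, e, f, g, h, i, j}); every edge is covered by a bag; and for each vertex v the set of bags containing v is connected in the bag tree. The decomposition is therefore valid. The largest bag has 4 vertices, so the width is 3.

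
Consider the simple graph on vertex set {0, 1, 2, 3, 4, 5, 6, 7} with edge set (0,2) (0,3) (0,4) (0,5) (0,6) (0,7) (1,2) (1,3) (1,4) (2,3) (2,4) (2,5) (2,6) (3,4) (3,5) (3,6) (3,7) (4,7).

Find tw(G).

3

A width-3 tree decomposition is:
Bags: B1 = {0, 2, 3, 4}  B2 = {0, 2, 3, 5}  B3 = {0, 2, 3, 6}  B4 = {1, 2, 3, 4}  B5 = {0, 3, 4, 7}
Tree: B1–B2, B2–B3, B1–B4, B1–B5
Every bag has size at most 4, so the width is 4 − 1 = 3 and tw(G) ≤ 3. For the lower bound, the 4 vertices {0, 2, 3, 4} are pairwise adjacent, and any tree decomposition puts a clique entirely inside one bag — forcing width ≥ 3. Therefore the treewidth is 3.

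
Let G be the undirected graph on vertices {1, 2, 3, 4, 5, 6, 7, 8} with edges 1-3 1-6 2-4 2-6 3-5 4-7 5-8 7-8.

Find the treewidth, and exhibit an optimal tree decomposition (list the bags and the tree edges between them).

The largest bag has 3 vertices, giving width 2; this decomposition certifies tw(G) ≤ 2. Since 7–4–2–6–1–3–5–8–7 is a cycle in G, G is not acyclic. Forests are exactly the graphs of treewidth ≤ 1, so tw(G) ≥ 2. Therefore the treewidth is 2.

Treewidth 2.
One optimal decomposition is:
Bags: B1 = {2, 4, 7}  B2 = {2, 6, 7}  B3 = {1, 6, 7}  B4 = {1, 3, 7}  B5 = {3, 5, 7}  B6 = {5, 7, 8}
Tree: B1–B2, B2–B3, B3–B4, B4–B5, B5–B6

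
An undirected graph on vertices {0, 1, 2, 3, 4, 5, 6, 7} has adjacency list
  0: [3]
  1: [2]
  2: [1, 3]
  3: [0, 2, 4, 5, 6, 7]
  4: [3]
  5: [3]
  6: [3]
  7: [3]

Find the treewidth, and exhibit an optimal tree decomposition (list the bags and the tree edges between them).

Treewidth 1.
One optimal decomposition is:
Bags: B1 = {3, 5}  B2 = {2, 3}  B3 = {3, 7}  B4 = {0, 3}  B5 = {1, 2}  B6 = {3, 6}  B7 = {3, 4}
Tree: B1–B2, B1–B3, B3–B4, B2–B5, B4–B6, B3–B7

Every bag has size at most 2, so the width is 2 − 1 = 1 and tw(G) ≤ 1. Since G has at least one edge (e.g. 5–3), it is not an edgeless graph, so tw(G) ≥ 1. Therefore the treewidth is 1.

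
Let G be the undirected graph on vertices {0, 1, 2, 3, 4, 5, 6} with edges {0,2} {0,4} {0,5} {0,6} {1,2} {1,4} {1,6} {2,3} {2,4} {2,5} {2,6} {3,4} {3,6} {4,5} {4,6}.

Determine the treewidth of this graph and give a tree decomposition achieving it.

Each bag holds 4 vertices, so the decomposition has width 3, which upper-bounds the treewidth. On the other hand G contains the 4-clique {0, 2, 4, 5}. A clique must lie in a single bag of any decomposition, so no decomposition can have width below 3. The upper and lower bounds meet at 3, so that is the treewidth.

Treewidth 3.
One such decomposition:
Bags: B1 = {0, 2, 4, 6}  B2 = {0, 2, 4, 5}  B3 = {1, 2, 4, 6}  B4 = {2, 3, 4, 6}
Tree: B1–B2, B1–B3, B1–B4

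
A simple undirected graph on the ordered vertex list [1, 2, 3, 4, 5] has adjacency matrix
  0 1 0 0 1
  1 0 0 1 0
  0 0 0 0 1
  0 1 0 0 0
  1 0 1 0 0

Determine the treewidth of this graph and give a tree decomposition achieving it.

Treewidth 1.
Bags: B1 = {2, 4}  B2 = {1, 2}  B3 = {1, 5}  B4 = {3, 5}
Tree: B1–B2, B2–B3, B3–B4

The largest bag has 2 vertices, giving width 1; this decomposition certifies tw(G) ≤ 1. Since G has at least one edge (e.g. 4–2), it is not an edgeless graph, so tw(G) ≥ 1. Combining the bounds, tw(G) = 1.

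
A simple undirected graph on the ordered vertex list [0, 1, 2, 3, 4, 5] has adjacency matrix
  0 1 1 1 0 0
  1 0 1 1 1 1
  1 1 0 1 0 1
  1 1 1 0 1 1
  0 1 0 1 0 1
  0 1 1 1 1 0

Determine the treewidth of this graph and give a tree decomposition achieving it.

Treewidth 3.
Bags: B1 = {1, 3, 4, 5}  B2 = {1, 2, 3, 5}  B3 = {0, 1, 2, 3}
Tree: B1–B2, B2–B3

Every bag has size at most 4, so the width is 4 − 1 = 3 and tw(G) ≤ 3. For the lower bound, the 4 vertices {0, 1, 2, 3} are pairwise adjacent, and any tree decomposition puts a clique entirely inside one bag — forcing width ≥ 3. Hence tw(G) = 3 exactly.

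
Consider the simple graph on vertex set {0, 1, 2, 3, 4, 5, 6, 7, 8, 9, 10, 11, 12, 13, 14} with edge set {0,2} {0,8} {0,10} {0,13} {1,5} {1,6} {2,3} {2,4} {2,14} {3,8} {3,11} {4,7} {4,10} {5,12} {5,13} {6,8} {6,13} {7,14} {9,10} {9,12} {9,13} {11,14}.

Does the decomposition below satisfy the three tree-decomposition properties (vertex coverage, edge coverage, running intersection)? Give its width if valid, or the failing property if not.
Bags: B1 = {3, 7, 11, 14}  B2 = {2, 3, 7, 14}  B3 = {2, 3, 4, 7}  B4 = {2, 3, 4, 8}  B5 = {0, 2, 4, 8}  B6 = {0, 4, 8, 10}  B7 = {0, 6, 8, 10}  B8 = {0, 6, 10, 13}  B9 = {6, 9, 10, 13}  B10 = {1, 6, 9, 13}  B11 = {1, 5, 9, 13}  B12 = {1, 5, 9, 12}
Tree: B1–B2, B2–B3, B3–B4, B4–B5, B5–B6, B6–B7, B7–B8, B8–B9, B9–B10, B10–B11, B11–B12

Yes; width 3.

Vertex coverage: the bags together contain {0, 1, 2, 3, 4, 5, 6, 7, 8, 9, 10, 11, 12, 13, 14}, the full vertex set. Edge coverage: each edge of G has both endpoints in at least one bag. Running intersection: for every vertex, the bags containing it form a connected subtree. All three properties hold, so this is a valid tree decomposition of width max|bag| − 1 = 3, and hence tw(G) ≤ 3.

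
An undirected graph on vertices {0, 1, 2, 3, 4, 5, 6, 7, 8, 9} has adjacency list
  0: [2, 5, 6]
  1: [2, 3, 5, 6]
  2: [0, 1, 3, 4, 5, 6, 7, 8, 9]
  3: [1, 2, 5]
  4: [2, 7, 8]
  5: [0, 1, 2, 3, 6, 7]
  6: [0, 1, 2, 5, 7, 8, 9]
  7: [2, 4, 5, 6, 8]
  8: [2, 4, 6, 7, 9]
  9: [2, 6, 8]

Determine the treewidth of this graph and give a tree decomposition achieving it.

Treewidth 3.
One such decomposition:
Bags: B1 = {2, 5, 6, 7}  B2 = {1, 2, 5, 6}  B3 = {2, 6, 7, 8}  B4 = {0, 2, 5, 6}  B5 = {2, 4, 7, 8}  B6 = {1, 2, 3, 5}  B7 = {2, 6, 8, 9}
Tree: B1–B2, B1–B3, B1–B4, B3–B5, B2–B6, B3–B7

Every bag has size at most 4, so the width is 4 − 1 = 3 and tw(G) ≤ 3. For the lower bound, the 4 vertices {1, 2, 3, 5} are pairwise adjacent, and any tree decomposition puts a clique entirely inside one bag — forcing width ≥ 3. Therefore the treewidth is 3.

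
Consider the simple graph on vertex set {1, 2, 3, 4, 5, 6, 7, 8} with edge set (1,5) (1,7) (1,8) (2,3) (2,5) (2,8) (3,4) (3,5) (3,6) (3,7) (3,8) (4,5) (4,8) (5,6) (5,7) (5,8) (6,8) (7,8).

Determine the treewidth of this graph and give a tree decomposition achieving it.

Treewidth 3.
Bags: B1 = {3, 5, 7, 8}  B2 = {1, 5, 7, 8}  B3 = {2, 3, 5, 8}  B4 = {3, 5, 6, 8}  B5 = {3, 4, 5, 8}
Tree: B1–B2, B1–B3, B3–B4, B1–B5

Every bag has size at most 4, so the width is 4 − 1 = 3 and tw(G) ≤ 3. Conversely, {1, 5, 7, 8} is a clique of size 4, and the vertices of any clique must share a bag in every tree decomposition; so some bag has ≥ 4 vertices and tw(G) ≥ 3. Hence tw(G) = 3 exactly.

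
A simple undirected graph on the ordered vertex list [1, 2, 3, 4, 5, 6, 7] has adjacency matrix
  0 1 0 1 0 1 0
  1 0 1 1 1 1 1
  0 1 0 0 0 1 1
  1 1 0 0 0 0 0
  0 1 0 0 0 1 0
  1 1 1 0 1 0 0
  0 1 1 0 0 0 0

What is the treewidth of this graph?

2

A width-2 tree decomposition is:
Bags: B1 = {1, 2, 6}  B2 = {2, 3, 6}  B3 = {2, 3, 7}  B4 = {1, 2, 4}  B5 = {2, 5, 6}
Tree: B1–B2, B2–B3, B1–B4, B2–B5
The largest bag has 3 vertices, giving width 2; this decomposition certifies tw(G) ≤ 2. For the lower bound, the 3 vertices {1, 2, 4} are pairwise adjacent, and any tree decomposition puts a clique entirely inside one bag — forcing width ≥ 2. Therefore the treewidth is 2.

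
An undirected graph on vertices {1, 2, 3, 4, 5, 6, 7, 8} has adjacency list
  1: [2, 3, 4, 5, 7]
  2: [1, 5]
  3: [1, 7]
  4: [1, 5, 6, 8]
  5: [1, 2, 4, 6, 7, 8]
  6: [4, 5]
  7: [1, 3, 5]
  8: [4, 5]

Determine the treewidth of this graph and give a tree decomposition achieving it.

Treewidth 2.
Bags: B1 = {1, 5, 7}  B2 = {1, 4, 5}  B3 = {1, 2, 5}  B4 = {4, 5, 6}  B5 = {1, 3, 7}  B6 = {4, 5, 8}
Tree: B1–B2, B2–B3, B2–B4, B1–B5, B2–B6

The largest bag has 3 vertices, giving width 2; this decomposition certifies tw(G) ≤ 2. For the lower bound, the 3 vertices {1, 3, 7} are pairwise adjacent, and any tree decomposition puts a clique entirely inside one bag — forcing width ≥ 2. The upper and lower bounds meet at 2, so that is the treewidth.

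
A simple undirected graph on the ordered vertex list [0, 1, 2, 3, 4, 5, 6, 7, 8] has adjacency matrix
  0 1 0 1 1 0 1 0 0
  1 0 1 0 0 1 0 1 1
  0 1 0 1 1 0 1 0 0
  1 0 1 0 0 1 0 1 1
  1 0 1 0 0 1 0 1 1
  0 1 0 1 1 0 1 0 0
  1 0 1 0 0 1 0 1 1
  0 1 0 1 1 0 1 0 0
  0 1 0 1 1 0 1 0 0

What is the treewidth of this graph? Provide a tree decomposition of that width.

Each bag holds 5 vertices, so the decomposition has width 4, which upper-bounds the treewidth. For the lower bound: the 5 vertex sets {1,2}, {4,7}, {5,6}, {3}, {0} are disjoint, each induces a connected subgraph, and every pair is joined by at least one edge of G. Contracting each set to a single vertex therefore yields K_{5} as a minor, and since treewidth is minor-monotone, tw(G) ≥ tw(K_{5}) = 4. The upper and lower bounds meet at 4, so that is the treewidth.

Treewidth 4.
Bags: B1 = {1, 2, 3, 4, 6}  B2 = {1, 3, 4, 6, 7}  B3 = {1, 3, 4, 5, 6}  B4 = {0, 1, 3, 4, 6}  B5 = {1, 3, 4, 6, 8}
Tree: B1–B2, B2–B3, B3–B4, B4–B5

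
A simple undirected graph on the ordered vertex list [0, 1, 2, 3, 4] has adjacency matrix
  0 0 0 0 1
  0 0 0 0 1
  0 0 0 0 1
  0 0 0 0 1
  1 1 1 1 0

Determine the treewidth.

1

A width-1 tree decomposition is:
Bags: B1 = {0, 4}  B2 = {3, 4}  B3 = {1, 4}  B4 = {2, 4}
Tree: B1–B2, B2–B3, B2–B4
Every bag has size at most 2, so the width is 2 − 1 = 1 and tw(G) ≤ 1. Since G has at least one edge (e.g. 0–4), it is not an edgeless graph, so tw(G) ≥ 1. The upper and lower bounds meet at 1, so that is the treewidth.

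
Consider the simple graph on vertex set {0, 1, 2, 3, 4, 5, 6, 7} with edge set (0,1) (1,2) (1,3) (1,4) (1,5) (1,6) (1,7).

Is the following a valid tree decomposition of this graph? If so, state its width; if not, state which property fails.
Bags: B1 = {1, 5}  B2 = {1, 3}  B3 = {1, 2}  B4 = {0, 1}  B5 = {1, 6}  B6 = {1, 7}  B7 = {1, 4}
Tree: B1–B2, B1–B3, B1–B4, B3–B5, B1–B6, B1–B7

Vertex coverage: the bags together contain {0, 1, 2, 3, 4, 5, 6, 7}, the full vertex set. Edge coverage: each edge of G has both endpoints in at least one bag. Running intersection: for every vertex, the bags containing it form a connected subtree. All three properties hold, so this is a valid tree decomposition of width max|bag| − 1 = 1, and hence tw(G) ≤ 1.

Yes; width 1.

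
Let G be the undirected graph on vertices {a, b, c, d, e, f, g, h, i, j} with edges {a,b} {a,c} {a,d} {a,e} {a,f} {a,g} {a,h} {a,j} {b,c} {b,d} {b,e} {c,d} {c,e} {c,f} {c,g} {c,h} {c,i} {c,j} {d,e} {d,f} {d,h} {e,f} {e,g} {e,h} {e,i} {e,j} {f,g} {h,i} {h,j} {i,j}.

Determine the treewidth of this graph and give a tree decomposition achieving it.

Treewidth 4.
One such decomposition:
Bags: B1 = {a, c, d, e, h}  B2 = {a, c, d, e, f}  B3 = {a, c, e, h, j}  B4 = {a, c, e, f, g}  B5 = {c, e, h, i, j}  B6 = {a, b, c, d, e}
Tree: B1–B2, B1–B3, B2–B4, B3–B5, B2–B6

The largest bag has 5 vertices, giving width 4; this decomposition certifies tw(G) ≤ 4. Conversely, {a, c, d, e, h} is a clique of size 5, and the vertices of any clique must share a bag in every tree decomposition; so some bag has ≥ 5 vertices and tw(G) ≥ 4. Combining the bounds, tw(G) = 4.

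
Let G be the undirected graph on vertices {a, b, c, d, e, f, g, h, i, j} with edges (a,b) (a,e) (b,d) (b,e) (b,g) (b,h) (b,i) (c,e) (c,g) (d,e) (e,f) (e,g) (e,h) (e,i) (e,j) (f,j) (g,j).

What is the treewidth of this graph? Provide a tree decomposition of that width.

Every bag has size at most 3, so the width is 3 − 1 = 2 and tw(G) ≤ 2. Conversely, {e, g, j} is a clique of size 3, and the vertices of any clique must share a bag in every tree decomposition; so some bag has ≥ 3 vertices and tw(G) ≥ 2. Combining the bounds, tw(G) = 2.

Treewidth 2.
Bags: B1 = {b, e, g}  B2 = {c, e, g}  B3 = {a, b, e}  B4 = {b, e, h}  B5 = {e, g, j}  B6 = {e, f, j}  B7 = {b, d, e}  B8 = {b, e, i}
Tree: B1–B2, B1–B3, B3–B4, B1–B5, B5–B6, B1–B7, B3–B8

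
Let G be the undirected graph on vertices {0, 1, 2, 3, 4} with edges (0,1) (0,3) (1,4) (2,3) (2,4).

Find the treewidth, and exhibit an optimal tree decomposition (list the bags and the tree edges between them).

Each bag holds 3 vertices, so the decomposition has width 2, which upper-bounds the treewidth. For the lower bound, G contains the cycle 2–4–1–0–3–2, so G is not a forest; only forests have treewidth ≤ 1, hence tw(G) ≥ 2. Combining the bounds, tw(G) = 2.

Treewidth 2.
One such decomposition:
Bags: B1 = {1, 2, 4}  B2 = {0, 1, 2}  B3 = {0, 2, 3}
Tree: B1–B2, B2–B3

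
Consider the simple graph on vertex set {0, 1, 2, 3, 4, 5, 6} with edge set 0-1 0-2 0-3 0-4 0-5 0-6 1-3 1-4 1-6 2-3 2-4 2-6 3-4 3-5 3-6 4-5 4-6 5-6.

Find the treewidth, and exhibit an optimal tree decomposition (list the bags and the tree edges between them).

Treewidth 4.
Bags: B1 = {0, 2, 3, 4, 6}  B2 = {0, 1, 3, 4, 6}  B3 = {0, 3, 4, 5, 6}
Tree: B1–B2, B2–B3

Each bag holds 5 vertices, so the decomposition has width 4, which upper-bounds the treewidth. For the lower bound, the 5 vertices {0, 1, 3, 4, 6} are pairwise adjacent, and any tree decomposition puts a clique entirely inside one bag — forcing width ≥ 4. Therefore the treewidth is 4.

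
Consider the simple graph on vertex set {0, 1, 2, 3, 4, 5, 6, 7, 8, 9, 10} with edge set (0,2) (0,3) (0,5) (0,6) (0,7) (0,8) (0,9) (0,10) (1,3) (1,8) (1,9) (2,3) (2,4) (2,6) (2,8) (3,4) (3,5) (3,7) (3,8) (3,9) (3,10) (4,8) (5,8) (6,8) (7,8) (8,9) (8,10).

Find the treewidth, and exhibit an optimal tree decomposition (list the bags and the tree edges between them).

Treewidth 3.
One such decomposition:
Bags: B1 = {0, 2, 3, 8}  B2 = {0, 2, 6, 8}  B3 = {2, 3, 4, 8}  B4 = {0, 3, 8, 9}  B5 = {0, 3, 5, 8}  B6 = {1, 3, 8, 9}  B7 = {0, 3, 8, 10}  B8 = {0, 3, 7, 8}
Tree: B1–B2, B1–B3, B1–B4, B4–B5, B4–B6, B4–B7, B4–B8

Each bag holds 4 vertices, so the decomposition has width 3, which upper-bounds the treewidth. On the other hand G contains the 4-clique {0, 2, 3, 8}. A clique must lie in a single bag of any decomposition, so no decomposition can have width below 3. The upper and lower bounds meet at 3, so that is the treewidth.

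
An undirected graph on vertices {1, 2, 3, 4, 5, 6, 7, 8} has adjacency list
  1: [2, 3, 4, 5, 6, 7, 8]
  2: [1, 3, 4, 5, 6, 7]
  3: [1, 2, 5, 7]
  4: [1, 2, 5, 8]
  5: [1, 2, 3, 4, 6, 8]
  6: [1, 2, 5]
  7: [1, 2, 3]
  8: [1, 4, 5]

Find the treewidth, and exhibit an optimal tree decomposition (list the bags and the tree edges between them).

The largest bag has 4 vertices, giving width 3; this decomposition certifies tw(G) ≤ 3. Conversely, {1, 4, 5, 8} is a clique of size 4, and the vertices of any clique must share a bag in every tree decomposition; so some bag has ≥ 4 vertices and tw(G) ≥ 3. Therefore the treewidth is 3.

Treewidth 3.
One such decomposition:
Bags: B1 = {1, 2, 5, 6}  B2 = {1, 2, 4, 5}  B3 = {1, 4, 5, 8}  B4 = {1, 2, 3, 5}  B5 = {1, 2, 3, 7}
Tree: B1–B2, B2–B3, B2–B4, B4–B5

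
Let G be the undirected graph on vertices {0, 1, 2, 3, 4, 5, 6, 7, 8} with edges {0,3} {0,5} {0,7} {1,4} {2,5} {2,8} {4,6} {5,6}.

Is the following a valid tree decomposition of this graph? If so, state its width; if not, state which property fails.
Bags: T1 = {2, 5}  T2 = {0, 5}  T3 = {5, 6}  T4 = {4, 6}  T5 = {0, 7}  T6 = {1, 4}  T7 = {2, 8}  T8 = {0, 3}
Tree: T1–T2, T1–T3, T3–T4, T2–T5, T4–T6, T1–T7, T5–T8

Yes; width 1.

Checking the three conditions: (i) the bags cover all of {0, 1, 2, 3, 4, 5, 6, 7, 8}; (ii) for each edge, some bag contains both endpoints; (iii) the bags containing any fixed vertex form a subtree. All hold, so the decomposition is valid with width 2 − 1 = 1.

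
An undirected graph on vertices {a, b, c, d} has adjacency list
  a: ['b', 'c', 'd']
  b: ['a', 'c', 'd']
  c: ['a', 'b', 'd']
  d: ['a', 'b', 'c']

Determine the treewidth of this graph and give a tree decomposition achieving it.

Treewidth 3.
Bags: B1 = {a, b, c, d}
Tree: (single bag)

With just one bag of size 4, the width is 4 − 1 = 3, so tw(G) ≤ 3. For the lower bound, the 4 vertices {a, b, c, d} are pairwise adjacent, and any tree decomposition puts a clique entirely inside one bag — forcing width ≥ 3. Therefore the treewidth is 3.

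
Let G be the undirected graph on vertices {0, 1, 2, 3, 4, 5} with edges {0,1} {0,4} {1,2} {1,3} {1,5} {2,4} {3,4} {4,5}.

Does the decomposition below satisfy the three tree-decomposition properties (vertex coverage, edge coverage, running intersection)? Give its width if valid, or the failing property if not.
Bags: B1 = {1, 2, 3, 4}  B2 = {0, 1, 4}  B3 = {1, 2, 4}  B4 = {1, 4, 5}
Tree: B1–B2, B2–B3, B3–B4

A tree decomposition must satisfy three properties: every vertex lies in some bag; for every edge, both endpoints lie together in some bag; and for every vertex, the bags containing it form a connected subtree. Here bags containing vertex 2 are not connected in the tree, so the decomposition is invalid.

No — bags containing vertex 2 are not connected in the tree.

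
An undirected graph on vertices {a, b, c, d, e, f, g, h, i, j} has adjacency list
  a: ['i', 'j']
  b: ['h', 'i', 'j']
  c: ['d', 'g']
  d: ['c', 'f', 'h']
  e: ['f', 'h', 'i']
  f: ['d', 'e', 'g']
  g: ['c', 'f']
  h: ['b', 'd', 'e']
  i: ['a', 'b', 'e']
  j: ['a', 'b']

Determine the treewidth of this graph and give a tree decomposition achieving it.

The largest bag has 3 vertices, giving width 2; this decomposition certifies tw(G) ≤ 2. For the lower bound, G contains the cycle c–g–f–d–c, so G is not a forest; only forests have treewidth ≤ 1, hence tw(G) ≥ 2. Combining the bounds, tw(G) = 2.

Treewidth 2.
One such decomposition:
Bags: B1 = {c, d, g}  B2 = {d, f, g}  B3 = {d, f, h}  B4 = {e, f, h}  B5 = {b, e, h}  B6 = {b, e, i}  B7 = {b, i, j}  B8 = {a, i, j}
Tree: B1–B2, B2–B3, B3–B4, B4–B5, B5–B6, B6–B7, B7–B8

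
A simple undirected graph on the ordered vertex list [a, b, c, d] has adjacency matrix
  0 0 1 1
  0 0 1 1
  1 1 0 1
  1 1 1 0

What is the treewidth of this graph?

A width-2 tree decomposition is:
Bags: B1 = {a, c, d}  B2 = {b, c, d}
Tree: B1–B2
The largest bag has 3 vertices, giving width 2; this decomposition certifies tw(G) ≤ 2. On the other hand G contains the 3-clique {a, c, d}. A clique must lie in a single bag of any decomposition, so no decomposition can have width below 2. The upper and lower bounds meet at 2, so that is the treewidth.

2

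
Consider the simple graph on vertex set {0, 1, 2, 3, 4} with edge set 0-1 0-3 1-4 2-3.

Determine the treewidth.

1

A width-1 tree decomposition is:
Bags: B1 = {2, 3}  B2 = {0, 3}  B3 = {0, 1}  B4 = {1, 4}
Tree: B1–B2, B2–B3, B3–B4
Each bag holds 2 vertices, so the decomposition has width 1, which upper-bounds the treewidth. Since G has at least one edge (e.g. 2–3), it is not an edgeless graph, so tw(G) ≥ 1. The upper and lower bounds meet at 1, so that is the treewidth.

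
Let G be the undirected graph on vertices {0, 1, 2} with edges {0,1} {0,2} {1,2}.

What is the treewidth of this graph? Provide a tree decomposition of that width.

With just one bag of size 3, the width is 3 − 1 = 2, so tw(G) ≤ 2. Conversely, {0, 1, 2} is a clique of size 3, and the vertices of any clique must share a bag in every tree decomposition; so some bag has ≥ 3 vertices and tw(G) ≥ 2. Hence tw(G) = 2 exactly.

Treewidth 2.
One optimal decomposition is:
Bags: B1 = {0, 1, 2}
Tree: (single bag)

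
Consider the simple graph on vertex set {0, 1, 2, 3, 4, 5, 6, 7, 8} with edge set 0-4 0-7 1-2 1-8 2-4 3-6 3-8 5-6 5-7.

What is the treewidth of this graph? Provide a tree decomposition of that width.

Treewidth 2.
Bags: B1 = {0, 4, 7}  B2 = {2, 4, 7}  B3 = {1, 2, 7}  B4 = {1, 7, 8}  B5 = {3, 7, 8}  B6 = {3, 6, 7}  B7 = {5, 6, 7}
Tree: B1–B2, B2–B3, B3–B4, B4–B5, B5–B6, B6–B7

The largest bag has 3 vertices, giving width 2; this decomposition certifies tw(G) ≤ 2. The edges 7–0–4–2–1–8–3–6–5–7 form a cycle, so G is not a tree and its treewidth is at least 2. The upper and lower bounds meet at 2, so that is the treewidth.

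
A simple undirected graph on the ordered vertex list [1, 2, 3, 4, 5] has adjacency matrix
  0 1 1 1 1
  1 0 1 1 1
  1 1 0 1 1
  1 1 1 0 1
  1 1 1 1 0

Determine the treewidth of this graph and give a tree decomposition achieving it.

Treewidth 4.
Bags: B1 = {1, 2, 3, 4, 5}
Tree: (single bag)

With just one bag of size 5, the width is 5 − 1 = 4, so tw(G) ≤ 4. On the other hand G contains the 5-clique {1, 2, 3, 4, 5}. A clique must lie in a single bag of any decomposition, so no decomposition can have width below 4. Hence tw(G) = 4 exactly.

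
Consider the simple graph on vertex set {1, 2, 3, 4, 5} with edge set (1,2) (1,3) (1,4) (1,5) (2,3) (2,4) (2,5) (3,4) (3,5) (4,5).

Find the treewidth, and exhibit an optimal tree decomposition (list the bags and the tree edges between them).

With just one bag of size 5, the width is 5 − 1 = 4, so tw(G) ≤ 4. On the other hand G contains the 5-clique {1, 2, 3, 4, 5}. A clique must lie in a single bag of any decomposition, so no decomposition can have width below 4. Combining the bounds, tw(G) = 4.

Treewidth 4.
Bags: B1 = {1, 2, 3, 4, 5}
Tree: (single bag)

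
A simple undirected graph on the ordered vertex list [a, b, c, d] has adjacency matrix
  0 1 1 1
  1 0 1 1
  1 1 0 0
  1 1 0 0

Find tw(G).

2

A width-2 tree decomposition is:
Bags: B1 = {a, b, c}  B2 = {a, b, d}
Tree: B1–B2
The largest bag has 3 vertices, giving width 2; this decomposition certifies tw(G) ≤ 2. On the other hand G contains the 3-clique {a, b, d}. A clique must lie in a single bag of any decomposition, so no decomposition can have width below 2. Therefore the treewidth is 2.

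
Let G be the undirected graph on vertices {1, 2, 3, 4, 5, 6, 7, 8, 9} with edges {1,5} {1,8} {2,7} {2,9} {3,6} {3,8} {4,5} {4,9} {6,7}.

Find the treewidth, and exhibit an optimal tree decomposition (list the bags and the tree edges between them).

The largest bag has 3 vertices, giving width 2; this decomposition certifies tw(G) ≤ 2. The edges 6–7–2–9–4–5–1–8–3–6 form a cycle, so G is not a tree and its treewidth is at least 2. The upper and lower bounds meet at 2, so that is the treewidth.

Treewidth 2.
Bags: B1 = {2, 6, 7}  B2 = {2, 6, 9}  B3 = {4, 6, 9}  B4 = {4, 5, 6}  B5 = {1, 5, 6}  B6 = {1, 6, 8}  B7 = {3, 6, 8}
Tree: B1–B2, B2–B3, B3–B4, B4–B5, B5–B6, B6–B7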